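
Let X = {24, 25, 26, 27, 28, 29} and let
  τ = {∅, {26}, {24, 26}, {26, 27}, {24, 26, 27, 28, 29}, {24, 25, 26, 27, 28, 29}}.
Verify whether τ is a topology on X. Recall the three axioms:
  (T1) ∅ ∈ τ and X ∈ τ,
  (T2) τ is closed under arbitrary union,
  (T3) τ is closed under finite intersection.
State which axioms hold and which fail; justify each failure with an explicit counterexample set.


τ is NOT a topology on X.

Axiom (T1): ∅ ∈ τ? Yes; X ∈ τ? Yes.
Axiom (T2/T3): check pairwise unions and intersections of members of τ.
Counterexample for (T2): {24, 26} ∪ {26, 27} = {24, 26, 27} ∉ τ. Therefore τ is NOT a topology.


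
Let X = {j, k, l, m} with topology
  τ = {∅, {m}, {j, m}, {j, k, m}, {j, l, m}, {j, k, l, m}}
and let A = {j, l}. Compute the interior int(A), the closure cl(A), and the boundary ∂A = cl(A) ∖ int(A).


int(A) = ∅, cl(A) = {j, k, l}, ∂A = {j, k, l}.

Closed sets in (X, τ) are complements of opens:
  closed(X, τ) = {∅, {k}, {l}, {k, l}, {j, k, l}, {j, k, l, m}}.
int(A) = ⋃ {U ∈ τ : U ⊆ A}. Opens contained in A: ∅.
Taking the union of these: int(A) = ∅.
cl(A) = ⋂ {C closed : A ⊆ C}. Closed sets containing A: {j, k, l}, {j, k, l, m}.
Intersecting these: cl(A) = {j, k, l}.
∂A = cl(A) ∖ int(A) = {j, k, l} ∖ ∅ = {j, k, l}.


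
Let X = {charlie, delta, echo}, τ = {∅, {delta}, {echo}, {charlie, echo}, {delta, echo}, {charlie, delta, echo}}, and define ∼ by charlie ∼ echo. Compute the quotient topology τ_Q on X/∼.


X/∼ = {[charlie=echo], [delta]}; |τ_Q| = 4.

Equivalence classes: [charlie=echo], [delta].
Quotient map π: X → X/∼ sends charlie ↦ [charlie=echo], delta ↦ [delta], echo ↦ [charlie=echo].
For each subset V ⊆ X/∼, compute π^{-1}(V) ⊆ X and check whether π^{-1}(V) ∈ τ. V is open in τ_Q iff π^{-1}(V) ∈ τ.
  V = {}: π^{-1}(V) = ∅ ∈ τ ✓.
  V = {[charlie=echo]}: π^{-1}(V) = {charlie, echo} ∈ τ ✓.
  V = {[delta]}: π^{-1}(V) = {delta} ∈ τ ✓.
  V = {[charlie=echo], [delta]}: π^{-1}(V) = {charlie, delta, echo} ∈ τ ✓.
Open sets in the quotient: τ_Q = {{}, {[charlie=echo]}, {[delta]}, {[charlie=echo], [delta]}} (4 elements).


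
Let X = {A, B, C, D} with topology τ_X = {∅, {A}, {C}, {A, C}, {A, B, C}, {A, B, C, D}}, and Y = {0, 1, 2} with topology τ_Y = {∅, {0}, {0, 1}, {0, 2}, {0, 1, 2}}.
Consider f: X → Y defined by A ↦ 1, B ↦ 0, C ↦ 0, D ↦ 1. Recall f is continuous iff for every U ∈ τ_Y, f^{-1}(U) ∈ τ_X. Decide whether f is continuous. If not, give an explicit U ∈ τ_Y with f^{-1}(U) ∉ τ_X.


f is NOT continuous.

Compute f^{-1}(U) for each U ∈ τ_Y:
  U = ∅: f^{-1}(U) = ∅ ∈ τ_X ✓.
  U = {0}: f^{-1}(U) = {B, C} ∉ τ_X ✗.
  U = {0, 1}: f^{-1}(U) = {A, B, C, D} ∈ τ_X ✓.
  U = {0, 2}: f^{-1}(U) = {B, C} ∉ τ_X ✗.
  U = {0, 1, 2}: f^{-1}(U) = {A, B, C, D} ∈ τ_X ✓.
Found U = {0} with f^{-1}(U) = {B, C} not in τ_X. Therefore f is NOT continuous.


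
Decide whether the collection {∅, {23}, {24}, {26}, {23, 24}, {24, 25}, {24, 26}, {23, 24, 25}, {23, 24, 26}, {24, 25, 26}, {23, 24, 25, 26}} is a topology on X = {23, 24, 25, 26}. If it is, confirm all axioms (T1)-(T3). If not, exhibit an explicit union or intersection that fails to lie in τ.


τ is NOT a topology on X.

Axiom (T1): ∅ ∈ τ? Yes; X ∈ τ? Yes.
Axiom (T2/T3): check pairwise unions and intersections of members of τ.
Counterexample for (T2): {23} ∪ {26} = {23, 26} ∉ τ. Therefore τ is NOT a topology.


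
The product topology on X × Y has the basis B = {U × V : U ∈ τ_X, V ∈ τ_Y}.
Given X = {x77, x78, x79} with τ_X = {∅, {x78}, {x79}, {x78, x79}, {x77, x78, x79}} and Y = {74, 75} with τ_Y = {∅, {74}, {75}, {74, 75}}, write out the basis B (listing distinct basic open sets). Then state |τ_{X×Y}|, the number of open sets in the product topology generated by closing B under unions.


Basis B = {∅ × ∅, {x78} × {74}, {x78} × {75}, {x79} × {74}, {x79} × {75}, {x78} × {74, 75}, {x78, x79} × {74}, {x78, x79} × {75}, {x79} × {74, 75}, {x77, x78, x79} × {74}, {x77, x78, x79} × {75}, {x78, x79} × {74, 75}, {x77, x78, x79} × {74, 75}}; |τ_{X×Y}| = 25.

Enumerate products U × V with U ∈ τ_X, V ∈ τ_Y (deduplicated):
  ∅ × ∅ = {} (∅)
  {x78} × {74} = {(x78,74)}
  {x78} × {75} = {(x78,75)}
  {x79} × {74} = {(x79,74)}
  {x79} × {75} = {(x79,75)}
  {x78} × {74, 75} = {(x78,74), (x78,75)}
  {x78, x79} × {74} = {(x78,74), (x79,74)}
  {x78, x79} × {75} = {(x78,75), (x79,75)}
  {x79} × {74, 75} = {(x79,74), (x79,75)}
  {x77, x78, x79} × {74} = {(x77,74), (x78,74), (x79,74)}
  {x77, x78, x79} × {75} = {(x77,75), (x78,75), (x79,75)}
  {x78, x79} × {74, 75} = {(x78,74), (x78,75), (x79,74), (x79,75)}
  {x77, x78, x79} × {74, 75} = {(x77,74), (x77,75), (x78,74), (x78,75), (x79,74), (x79,75)}
These 13 distinct sets form the basis B.
Close under arbitrary unions to get τ_{X×Y}; counting gives |τ_{X×Y}| = 25.


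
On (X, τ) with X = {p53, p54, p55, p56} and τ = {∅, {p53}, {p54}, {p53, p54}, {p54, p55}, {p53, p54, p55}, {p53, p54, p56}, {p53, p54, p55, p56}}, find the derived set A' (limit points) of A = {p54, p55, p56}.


A' = {p55, p56}

For each x ∈ X, list the open sets U ∈ τ with x ∈ U, then check whether U ∩ (A ∖ {x}) ≠ ∅ for every such U.
  x = p53: open {p53} ∋ x has {p53} ∩ (A ∖ {p53}) = ∅, so x is NOT a limit point.
  x = p54: open {p54} ∋ x has {p54} ∩ (A ∖ {p54}) = ∅, so x is NOT a limit point.
  x = p55: opens ∋ x are {p54, p55}, {p53, p54, p55}, {p53, p54, p55, p56}; each meets A ∖ {p55}, so x IS a limit point.
  x = p56: opens ∋ x are {p53, p54, p56}, {p53, p54, p55, p56}; each meets A ∖ {p56}, so x IS a limit point.
Collecting: A' = {p55, p56}.


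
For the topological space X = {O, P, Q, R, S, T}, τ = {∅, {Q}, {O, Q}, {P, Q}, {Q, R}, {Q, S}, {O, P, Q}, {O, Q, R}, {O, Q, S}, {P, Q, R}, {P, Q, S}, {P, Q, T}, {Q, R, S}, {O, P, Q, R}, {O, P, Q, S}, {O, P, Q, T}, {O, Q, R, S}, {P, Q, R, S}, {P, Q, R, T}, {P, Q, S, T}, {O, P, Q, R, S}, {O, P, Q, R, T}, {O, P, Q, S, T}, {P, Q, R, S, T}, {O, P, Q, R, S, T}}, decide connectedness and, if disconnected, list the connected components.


(X, τ) is connected.

Find clopen sets (U ∈ τ with X ∖ U ∈ τ):
  U = ∅, X ∖ U = {O, P, Q, R, S, T} — both open, so U is clopen.
  U = {O, P, Q, R, S, T}, X ∖ U = ∅ — both open, so U is clopen.
Only trivial clopens (∅ and X) exist, so (X, τ) is connected.
Compute connected components by grouping points that agree on all clopens:
  component: {O, P, Q, R, S, T}


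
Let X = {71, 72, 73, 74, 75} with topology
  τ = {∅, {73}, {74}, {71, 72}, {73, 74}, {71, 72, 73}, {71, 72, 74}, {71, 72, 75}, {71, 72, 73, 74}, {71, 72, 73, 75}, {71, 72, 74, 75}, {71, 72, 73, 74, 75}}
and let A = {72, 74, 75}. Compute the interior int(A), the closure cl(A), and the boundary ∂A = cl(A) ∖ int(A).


int(A) = {74}, cl(A) = {71, 72, 74, 75}, ∂A = {71, 72, 75}.

Closed sets in (X, τ) are complements of opens:
  closed(X, τ) = {∅, {73}, {74}, {75}, {73, 74}, {73, 75}, {74, 75}, {71, 72, 75}, {73, 74, 75}, {71, 72, 73, 75}, {71, 72, 74, 75}, {71, 72, 73, 74, 75}}.
int(A) = ⋃ {U ∈ τ : U ⊆ A}. Opens contained in A: ∅, {74}.
Taking the union of these: int(A) = {74}.
cl(A) = ⋂ {C closed : A ⊆ C}. Closed sets containing A: {71, 72, 74, 75}, {71, 72, 73, 74, 75}.
Intersecting these: cl(A) = {71, 72, 74, 75}.
∂A = cl(A) ∖ int(A) = {71, 72, 74, 75} ∖ {74} = {71, 72, 75}.


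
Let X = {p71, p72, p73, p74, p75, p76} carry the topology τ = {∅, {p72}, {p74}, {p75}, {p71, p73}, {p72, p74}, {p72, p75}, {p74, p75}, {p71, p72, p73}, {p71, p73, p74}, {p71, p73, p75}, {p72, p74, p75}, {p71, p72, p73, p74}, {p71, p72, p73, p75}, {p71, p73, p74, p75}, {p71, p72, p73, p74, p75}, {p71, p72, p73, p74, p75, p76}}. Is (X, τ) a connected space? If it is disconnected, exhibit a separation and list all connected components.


(X, τ) is connected.

Find clopen sets (U ∈ τ with X ∖ U ∈ τ):
  U = ∅, X ∖ U = {p71, p72, p73, p74, p75, p76} — both open, so U is clopen.
  U = {p71, p72, p73, p74, p75, p76}, X ∖ U = ∅ — both open, so U is clopen.
Only trivial clopens (∅ and X) exist, so (X, τ) is connected.
Compute connected components by grouping points that agree on all clopens:
  component: {p71, p72, p73, p74, p75, p76}


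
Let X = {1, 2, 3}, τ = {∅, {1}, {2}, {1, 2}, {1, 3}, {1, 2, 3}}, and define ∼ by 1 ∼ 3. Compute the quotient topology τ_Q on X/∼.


X/∼ = {[1=3], [2]}; |τ_Q| = 4.

Equivalence classes: [1=3], [2].
Quotient map π: X → X/∼ sends 1 ↦ [1=3], 2 ↦ [2], 3 ↦ [1=3].
For each subset V ⊆ X/∼, compute π^{-1}(V) ⊆ X and check whether π^{-1}(V) ∈ τ. V is open in τ_Q iff π^{-1}(V) ∈ τ.
  V = {}: π^{-1}(V) = ∅ ∈ τ ✓.
  V = {[1=3]}: π^{-1}(V) = {1, 3} ∈ τ ✓.
  V = {[2]}: π^{-1}(V) = {2} ∈ τ ✓.
  V = {[1=3], [2]}: π^{-1}(V) = {1, 2, 3} ∈ τ ✓.
Open sets in the quotient: τ_Q = {{}, {[1=3]}, {[2]}, {[1=3], [2]}} (4 elements).


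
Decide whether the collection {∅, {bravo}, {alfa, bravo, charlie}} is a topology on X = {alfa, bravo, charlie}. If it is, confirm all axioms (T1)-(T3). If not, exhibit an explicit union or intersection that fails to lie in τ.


τ IS a topology on X.

Axiom (T1): ∅ ∈ τ? Yes; X ∈ τ? Yes.
Axiom (T2/T3): check pairwise unions and intersections of members of τ.
All pairwise intersections and unions checked — each lies in τ. Therefore τ satisfies (T1), (T2), (T3): it IS a topology on X.


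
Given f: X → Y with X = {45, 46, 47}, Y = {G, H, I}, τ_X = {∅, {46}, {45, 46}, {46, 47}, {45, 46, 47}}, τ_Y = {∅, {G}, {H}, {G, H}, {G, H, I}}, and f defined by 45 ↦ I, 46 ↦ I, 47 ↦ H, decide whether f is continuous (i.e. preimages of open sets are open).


f is NOT continuous.

Compute f^{-1}(U) for each U ∈ τ_Y:
  U = ∅: f^{-1}(U) = ∅ ∈ τ_X ✓.
  U = {G}: f^{-1}(U) = ∅ ∈ τ_X ✓.
  U = {H}: f^{-1}(U) = {47} ∉ τ_X ✗.
  U = {G, H}: f^{-1}(U) = {47} ∉ τ_X ✗.
  U = {G, H, I}: f^{-1}(U) = {45, 46, 47} ∈ τ_X ✓.
Found U = {H} with f^{-1}(U) = {47} not in τ_X. Therefore f is NOT continuous.


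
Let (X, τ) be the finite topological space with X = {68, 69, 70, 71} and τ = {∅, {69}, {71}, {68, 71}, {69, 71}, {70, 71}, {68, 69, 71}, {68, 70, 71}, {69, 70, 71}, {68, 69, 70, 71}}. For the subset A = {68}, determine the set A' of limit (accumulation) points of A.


A' = ∅

For each x ∈ X, list the open sets U ∈ τ with x ∈ U, then check whether U ∩ (A ∖ {x}) ≠ ∅ for every such U.
  x = 68: open {68, 71} ∋ x has {68, 71} ∩ (A ∖ {68}) = ∅, so x is NOT a limit point.
  x = 69: open {69} ∋ x has {69} ∩ (A ∖ {69}) = ∅, so x is NOT a limit point.
  x = 70: open {70, 71} ∋ x has {70, 71} ∩ (A ∖ {70}) = ∅, so x is NOT a limit point.
  x = 71: open {71} ∋ x has {71} ∩ (A ∖ {71}) = ∅, so x is NOT a limit point.
Collecting: A' = ∅.


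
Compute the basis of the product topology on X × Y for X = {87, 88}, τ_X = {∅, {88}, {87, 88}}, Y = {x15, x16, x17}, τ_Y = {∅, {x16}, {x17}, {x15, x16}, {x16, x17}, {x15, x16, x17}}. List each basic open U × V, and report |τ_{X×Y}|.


Basis B = {∅ × ∅, {88} × {x16}, {88} × {x17}, {87, 88} × {x16}, {87, 88} × {x17}, {88} × {x15, x16}, {88} × {x16, x17}, {88} × {x15, x16, x17}, {87, 88} × {x15, x16}, {87, 88} × {x16, x17}, {87, 88} × {x15, x16, x17}}; |τ_{X×Y}| = 18.

Enumerate products U × V with U ∈ τ_X, V ∈ τ_Y (deduplicated):
  ∅ × ∅ = {} (∅)
  {88} × {x16} = {(88,x16)}
  {88} × {x17} = {(88,x17)}
  {87, 88} × {x16} = {(87,x16), (88,x16)}
  {87, 88} × {x17} = {(87,x17), (88,x17)}
  {88} × {x15, x16} = {(88,x15), (88,x16)}
  {88} × {x16, x17} = {(88,x16), (88,x17)}
  {88} × {x15, x16, x17} = {(88,x15), (88,x16), (88,x17)}
  {87, 88} × {x15, x16} = {(87,x15), (87,x16), (88,x15), (88,x16)}
  {87, 88} × {x16, x17} = {(87,x16), (87,x17), (88,x16), (88,x17)}
  {87, 88} × {x15, x16, x17} = {(87,x15), (87,x16), (87,x17), (88,x15), (88,x16), (88,x17)}
These 11 distinct sets form the basis B.
Close under arbitrary unions to get τ_{X×Y}; counting gives |τ_{X×Y}| = 18.


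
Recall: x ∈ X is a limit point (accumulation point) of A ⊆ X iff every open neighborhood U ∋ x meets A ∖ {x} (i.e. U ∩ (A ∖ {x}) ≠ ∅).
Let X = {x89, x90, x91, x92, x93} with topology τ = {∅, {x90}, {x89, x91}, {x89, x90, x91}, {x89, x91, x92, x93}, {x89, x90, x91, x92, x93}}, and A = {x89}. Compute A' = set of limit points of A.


A' = {x91, x92, x93}

For each x ∈ X, list the open sets U ∈ τ with x ∈ U, then check whether U ∩ (A ∖ {x}) ≠ ∅ for every such U.
  x = x89: open {x89, x91} ∋ x has {x89, x91} ∩ (A ∖ {x89}) = ∅, so x is NOT a limit point.
  x = x90: open {x90} ∋ x has {x90} ∩ (A ∖ {x90}) = ∅, so x is NOT a limit point.
  x = x91: opens ∋ x are {x89, x91}, {x89, x90, x91}, {x89, x91, x92, x93}, {x89, x90, x91, x92, x93}; each meets A ∖ {x91}, so x IS a limit point.
  x = x92: opens ∋ x are {x89, x91, x92, x93}, {x89, x90, x91, x92, x93}; each meets A ∖ {x92}, so x IS a limit point.
  x = x93: opens ∋ x are {x89, x91, x92, x93}, {x89, x90, x91, x92, x93}; each meets A ∖ {x93}, so x IS a limit point.
Collecting: A' = {x91, x92, x93}.


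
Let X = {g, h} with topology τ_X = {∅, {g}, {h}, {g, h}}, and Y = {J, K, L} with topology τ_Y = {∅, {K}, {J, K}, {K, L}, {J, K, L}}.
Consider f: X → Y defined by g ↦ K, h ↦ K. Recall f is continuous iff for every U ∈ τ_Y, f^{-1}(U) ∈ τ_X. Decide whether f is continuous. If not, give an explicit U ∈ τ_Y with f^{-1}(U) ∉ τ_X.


f IS continuous.

Compute f^{-1}(U) for each U ∈ τ_Y:
  U = ∅: f^{-1}(U) = ∅ ∈ τ_X ✓.
  U = {K}: f^{-1}(U) = {g, h} ∈ τ_X ✓.
  U = {J, K}: f^{-1}(U) = {g, h} ∈ τ_X ✓.
  U = {K, L}: f^{-1}(U) = {g, h} ∈ τ_X ✓.
  U = {J, K, L}: f^{-1}(U) = {g, h} ∈ τ_X ✓.
Every preimage lies in τ_X, so f IS continuous.


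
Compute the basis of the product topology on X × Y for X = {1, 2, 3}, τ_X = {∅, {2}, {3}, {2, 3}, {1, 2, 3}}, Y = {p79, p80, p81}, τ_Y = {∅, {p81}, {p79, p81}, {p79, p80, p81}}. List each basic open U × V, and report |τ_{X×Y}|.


Basis B = {∅ × ∅, {2} × {p81}, {3} × {p81}, {2} × {p79, p81}, {2, 3} × {p81}, {3} × {p79, p81}, {1, 2, 3} × {p81}, {2} × {p79, p80, p81}, {3} × {p79, p80, p81}, {2, 3} × {p79, p81}, {1, 2, 3} × {p79, p81}, {2, 3} × {p79, p80, p81}, {1, 2, 3} × {p79, p80, p81}}; |τ_{X×Y}| = 30.

Enumerate products U × V with U ∈ τ_X, V ∈ τ_Y (deduplicated):
  ∅ × ∅ = {} (∅)
  {2} × {p81} = {(2,p81)}
  {3} × {p81} = {(3,p81)}
  {2} × {p79, p81} = {(2,p79), (2,p81)}
  {2, 3} × {p81} = {(2,p81), (3,p81)}
  {3} × {p79, p81} = {(3,p79), (3,p81)}
  {1, 2, 3} × {p81} = {(1,p81), (2,p81), (3,p81)}
  {2} × {p79, p80, p81} = {(2,p79), (2,p80), (2,p81)}
  {3} × {p79, p80, p81} = {(3,p79), (3,p80), (3,p81)}
  {2, 3} × {p79, p81} = {(2,p79), (2,p81), (3,p79), (3,p81)}
  {1, 2, 3} × {p79, p81} = {(1,p79), (1,p81), (2,p79), (2,p81), (3,p79), (3,p81)}
  {2, 3} × {p79, p80, p81} = {(2,p79), (2,p80), (2,p81), (3,p79), (3,p80), (3,p81)}
  {1, 2, 3} × {p79, p80, p81} = {(1,p79), (1,p80), (1,p81), (2,p79), (2,p80), (2,p81), (3,p79), (3,p80), (3,p81)}
These 13 distinct sets form the basis B.
Close under arbitrary unions to get τ_{X×Y}; counting gives |τ_{X×Y}| = 30.


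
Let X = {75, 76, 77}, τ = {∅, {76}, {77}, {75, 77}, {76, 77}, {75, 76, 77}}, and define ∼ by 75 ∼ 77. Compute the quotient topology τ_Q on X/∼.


X/∼ = {[75=77], [76]}; |τ_Q| = 4.

Equivalence classes: [75=77], [76].
Quotient map π: X → X/∼ sends 75 ↦ [75=77], 76 ↦ [76], 77 ↦ [75=77].
For each subset V ⊆ X/∼, compute π^{-1}(V) ⊆ X and check whether π^{-1}(V) ∈ τ. V is open in τ_Q iff π^{-1}(V) ∈ τ.
  V = {}: π^{-1}(V) = ∅ ∈ τ ✓.
  V = {[75=77]}: π^{-1}(V) = {75, 77} ∈ τ ✓.
  V = {[76]}: π^{-1}(V) = {76} ∈ τ ✓.
  V = {[75=77], [76]}: π^{-1}(V) = {75, 76, 77} ∈ τ ✓.
Open sets in the quotient: τ_Q = {{}, {[75=77]}, {[76]}, {[75=77], [76]}} (4 elements).


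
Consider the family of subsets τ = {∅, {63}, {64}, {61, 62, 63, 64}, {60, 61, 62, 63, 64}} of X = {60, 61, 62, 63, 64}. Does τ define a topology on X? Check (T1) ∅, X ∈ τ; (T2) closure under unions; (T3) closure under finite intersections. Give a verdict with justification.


τ is NOT a topology on X.

Axiom (T1): ∅ ∈ τ? Yes; X ∈ τ? Yes.
Axiom (T2/T3): check pairwise unions and intersections of members of τ.
Counterexample for (T2): {63} ∪ {64} = {63, 64} ∉ τ. Therefore τ is NOT a topology.


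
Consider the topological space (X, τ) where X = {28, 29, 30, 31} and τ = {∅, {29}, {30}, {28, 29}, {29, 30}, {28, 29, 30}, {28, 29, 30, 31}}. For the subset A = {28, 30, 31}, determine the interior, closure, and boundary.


int(A) = {30}, cl(A) = {28, 30, 31}, ∂A = {28, 31}.

Closed sets in (X, τ) are complements of opens:
  closed(X, τ) = {∅, {31}, {28, 31}, {30, 31}, {28, 29, 31}, {28, 30, 31}, {28, 29, 30, 31}}.
int(A) = ⋃ {U ∈ τ : U ⊆ A}. Opens contained in A: ∅, {30}.
Taking the union of these: int(A) = {30}.
cl(A) = ⋂ {C closed : A ⊆ C}. Closed sets containing A: {28, 30, 31}, {28, 29, 30, 31}.
Intersecting these: cl(A) = {28, 30, 31}.
∂A = cl(A) ∖ int(A) = {28, 30, 31} ∖ {30} = {28, 31}.


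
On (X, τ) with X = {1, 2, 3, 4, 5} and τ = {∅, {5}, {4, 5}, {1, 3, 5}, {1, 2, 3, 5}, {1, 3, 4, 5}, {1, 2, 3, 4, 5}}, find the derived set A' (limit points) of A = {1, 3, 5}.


A' = {1, 2, 3, 4}

For each x ∈ X, list the open sets U ∈ τ with x ∈ U, then check whether U ∩ (A ∖ {x}) ≠ ∅ for every such U.
  x = 1: opens ∋ x are {1, 3, 5}, {1, 2, 3, 5}, {1, 3, 4, 5}, {1, 2, 3, 4, 5}; each meets A ∖ {1}, so x IS a limit point.
  x = 2: opens ∋ x are {1, 2, 3, 5}, {1, 2, 3, 4, 5}; each meets A ∖ {2}, so x IS a limit point.
  x = 3: opens ∋ x are {1, 3, 5}, {1, 2, 3, 5}, {1, 3, 4, 5}, {1, 2, 3, 4, 5}; each meets A ∖ {3}, so x IS a limit point.
  x = 4: opens ∋ x are {4, 5}, {1, 3, 4, 5}, {1, 2, 3, 4, 5}; each meets A ∖ {4}, so x IS a limit point.
  x = 5: open {5} ∋ x has {5} ∩ (A ∖ {5}) = ∅, so x is NOT a limit point.
Collecting: A' = {1, 2, 3, 4}.


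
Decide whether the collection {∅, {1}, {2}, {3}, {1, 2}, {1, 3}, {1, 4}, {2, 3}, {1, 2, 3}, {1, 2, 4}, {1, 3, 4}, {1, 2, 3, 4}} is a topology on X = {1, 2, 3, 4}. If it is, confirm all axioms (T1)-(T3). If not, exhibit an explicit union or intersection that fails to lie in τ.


τ IS a topology on X.

Axiom (T1): ∅ ∈ τ? Yes; X ∈ τ? Yes.
Axiom (T2/T3): check pairwise unions and intersections of members of τ.
All pairwise intersections and unions checked — each lies in τ. Therefore τ satisfies (T1), (T2), (T3): it IS a topology on X.


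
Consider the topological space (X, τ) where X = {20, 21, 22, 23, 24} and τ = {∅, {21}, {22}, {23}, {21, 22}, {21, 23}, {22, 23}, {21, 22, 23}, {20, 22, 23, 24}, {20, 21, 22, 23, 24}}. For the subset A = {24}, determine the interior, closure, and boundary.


int(A) = ∅, cl(A) = {20, 24}, ∂A = {20, 24}.

Closed sets in (X, τ) are complements of opens:
  closed(X, τ) = {∅, {21}, {20, 24}, {20, 21, 24}, {20, 22, 24}, {20, 23, 24}, {20, 21, 22, 24}, {20, 21, 23, 24}, {20, 22, 23, 24}, {20, 21, 22, 23, 24}}.
int(A) = ⋃ {U ∈ τ : U ⊆ A}. Opens contained in A: ∅.
Taking the union of these: int(A) = ∅.
cl(A) = ⋂ {C closed : A ⊆ C}. Closed sets containing A: {20, 24}, {20, 21, 24}, {20, 22, 24}, {20, 23, 24}, {20, 21, 22, 24}, {20, 21, 23, 24}, {20, 22, 23, 24}, {20, 21, 22, 23, 24}.
Intersecting these: cl(A) = {20, 24}.
∂A = cl(A) ∖ int(A) = {20, 24} ∖ ∅ = {20, 24}.


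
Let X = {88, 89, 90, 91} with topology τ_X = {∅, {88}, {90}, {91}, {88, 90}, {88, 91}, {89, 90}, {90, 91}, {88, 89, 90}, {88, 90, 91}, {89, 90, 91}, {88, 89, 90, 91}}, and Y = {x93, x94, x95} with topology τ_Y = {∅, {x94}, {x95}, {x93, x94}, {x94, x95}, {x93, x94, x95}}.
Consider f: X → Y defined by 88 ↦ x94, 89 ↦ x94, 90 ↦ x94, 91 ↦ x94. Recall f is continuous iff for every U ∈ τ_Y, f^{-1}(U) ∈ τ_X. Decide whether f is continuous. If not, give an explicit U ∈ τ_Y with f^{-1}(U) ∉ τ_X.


f IS continuous.

Compute f^{-1}(U) for each U ∈ τ_Y:
  U = ∅: f^{-1}(U) = ∅ ∈ τ_X ✓.
  U = {x94}: f^{-1}(U) = {88, 89, 90, 91} ∈ τ_X ✓.
  U = {x95}: f^{-1}(U) = ∅ ∈ τ_X ✓.
  U = {x93, x94}: f^{-1}(U) = {88, 89, 90, 91} ∈ τ_X ✓.
  U = {x94, x95}: f^{-1}(U) = {88, 89, 90, 91} ∈ τ_X ✓.
  U = {x93, x94, x95}: f^{-1}(U) = {88, 89, 90, 91} ∈ τ_X ✓.
Every preimage lies in τ_X, so f IS continuous.


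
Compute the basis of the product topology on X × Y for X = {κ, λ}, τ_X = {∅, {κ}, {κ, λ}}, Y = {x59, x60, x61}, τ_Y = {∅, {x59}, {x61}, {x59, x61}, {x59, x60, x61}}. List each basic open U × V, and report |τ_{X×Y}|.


Basis B = {∅ × ∅, {κ} × {x59}, {κ} × {x61}, {κ} × {x59, x61}, {κ, λ} × {x59}, {κ, λ} × {x61}, {κ} × {x59, x60, x61}, {κ, λ} × {x59, x61}, {κ, λ} × {x59, x60, x61}}; |τ_{X×Y}| = 14.

Enumerate products U × V with U ∈ τ_X, V ∈ τ_Y (deduplicated):
  ∅ × ∅ = {} (∅)
  {κ} × {x59} = {(κ,x59)}
  {κ} × {x61} = {(κ,x61)}
  {κ} × {x59, x61} = {(κ,x59), (κ,x61)}
  {κ, λ} × {x59} = {(κ,x59), (λ,x59)}
  {κ, λ} × {x61} = {(κ,x61), (λ,x61)}
  {κ} × {x59, x60, x61} = {(κ,x59), (κ,x60), (κ,x61)}
  {κ, λ} × {x59, x61} = {(κ,x59), (κ,x61), (λ,x59), (λ,x61)}
  {κ, λ} × {x59, x60, x61} = {(κ,x59), (κ,x60), (κ,x61), (λ,x59), (λ,x60), (λ,x61)}
These 9 distinct sets form the basis B.
Close under arbitrary unions to get τ_{X×Y}; counting gives |τ_{X×Y}| = 14.


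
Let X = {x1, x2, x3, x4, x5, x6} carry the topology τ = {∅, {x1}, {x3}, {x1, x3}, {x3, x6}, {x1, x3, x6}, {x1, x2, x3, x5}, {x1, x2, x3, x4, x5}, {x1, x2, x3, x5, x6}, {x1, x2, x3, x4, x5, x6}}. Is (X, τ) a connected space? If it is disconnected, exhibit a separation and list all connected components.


(X, τ) is connected.

Find clopen sets (U ∈ τ with X ∖ U ∈ τ):
  U = ∅, X ∖ U = {x1, x2, x3, x4, x5, x6} — both open, so U is clopen.
  U = {x1, x2, x3, x4, x5, x6}, X ∖ U = ∅ — both open, so U is clopen.
Only trivial clopens (∅ and X) exist, so (X, τ) is connected.
Compute connected components by grouping points that agree on all clopens:
  component: {x1, x2, x3, x4, x5, x6}


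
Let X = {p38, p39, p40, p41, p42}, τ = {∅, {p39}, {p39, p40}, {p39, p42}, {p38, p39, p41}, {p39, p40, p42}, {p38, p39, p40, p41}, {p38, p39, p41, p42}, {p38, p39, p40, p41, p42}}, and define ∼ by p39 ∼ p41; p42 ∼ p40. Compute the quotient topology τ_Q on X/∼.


X/∼ = {[p38], [p39=p41], [p40=p42]}; |τ_Q| = 3.

Equivalence classes: [p38], [p39=p41], [p40=p42].
Quotient map π: X → X/∼ sends p38 ↦ [p38], p39 ↦ [p39=p41], p40 ↦ [p40=p42], p41 ↦ [p39=p41], p42 ↦ [p40=p42].
For each subset V ⊆ X/∼, compute π^{-1}(V) ⊆ X and check whether π^{-1}(V) ∈ τ. V is open in τ_Q iff π^{-1}(V) ∈ τ.
  V = {}: π^{-1}(V) = ∅ ∈ τ ✓.
  V = {[p38]}: π^{-1}(V) = {p38} ∉ τ ✗.
  V = {[p39=p41]}: π^{-1}(V) = {p39, p41} ∉ τ ✗.
  V = {[p38], [p39=p41]}: π^{-1}(V) = {p38, p39, p41} ∈ τ ✓.
  V = {[p40=p42]}: π^{-1}(V) = {p40, p42} ∉ τ ✗.
  V = {[p38], [p40=p42]}: π^{-1}(V) = {p38, p40, p42} ∉ τ ✗.
  V = {[p39=p41], [p40=p42]}: π^{-1}(V) = {p39, p40, p41, p42} ∉ τ ✗.
  V = {[p38], [p39=p41], [p40=p42]}: π^{-1}(V) = {p38, p39, p40, p41, p42} ∈ τ ✓.
Open sets in the quotient: τ_Q = {{}, {[p38], [p39=p41]}, {[p38], [p39=p41], [p40=p42]}} (3 elements).


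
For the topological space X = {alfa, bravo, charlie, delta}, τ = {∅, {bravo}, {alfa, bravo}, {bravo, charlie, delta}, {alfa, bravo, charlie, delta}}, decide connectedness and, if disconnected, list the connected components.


(X, τ) is connected.

Find clopen sets (U ∈ τ with X ∖ U ∈ τ):
  U = ∅, X ∖ U = {alfa, bravo, charlie, delta} — both open, so U is clopen.
  U = {alfa, bravo, charlie, delta}, X ∖ U = ∅ — both open, so U is clopen.
Only trivial clopens (∅ and X) exist, so (X, τ) is connected.
Compute connected components by grouping points that agree on all clopens:
  component: {alfa, bravo, charlie, delta}


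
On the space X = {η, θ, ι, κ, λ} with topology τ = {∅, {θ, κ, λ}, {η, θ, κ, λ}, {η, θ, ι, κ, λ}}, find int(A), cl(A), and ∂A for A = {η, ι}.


int(A) = ∅, cl(A) = {η, ι}, ∂A = {η, ι}.

Closed sets in (X, τ) are complements of opens:
  closed(X, τ) = {∅, {ι}, {η, ι}, {η, θ, ι, κ, λ}}.
int(A) = ⋃ {U ∈ τ : U ⊆ A}. Opens contained in A: ∅.
Taking the union of these: int(A) = ∅.
cl(A) = ⋂ {C closed : A ⊆ C}. Closed sets containing A: {η, ι}, {η, θ, ι, κ, λ}.
Intersecting these: cl(A) = {η, ι}.
∂A = cl(A) ∖ int(A) = {η, ι} ∖ ∅ = {η, ι}.


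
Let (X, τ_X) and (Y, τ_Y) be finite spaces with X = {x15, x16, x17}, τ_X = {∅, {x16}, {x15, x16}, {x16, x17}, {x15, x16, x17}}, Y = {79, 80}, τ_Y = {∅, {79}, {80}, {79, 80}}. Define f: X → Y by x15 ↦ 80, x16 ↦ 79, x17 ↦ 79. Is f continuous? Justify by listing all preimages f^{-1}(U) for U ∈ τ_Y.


f is NOT continuous.

Compute f^{-1}(U) for each U ∈ τ_Y:
  U = ∅: f^{-1}(U) = ∅ ∈ τ_X ✓.
  U = {79}: f^{-1}(U) = {x16, x17} ∈ τ_X ✓.
  U = {80}: f^{-1}(U) = {x15} ∉ τ_X ✗.
  U = {79, 80}: f^{-1}(U) = {x15, x16, x17} ∈ τ_X ✓.
Found U = {80} with f^{-1}(U) = {x15} not in τ_X. Therefore f is NOT continuous.


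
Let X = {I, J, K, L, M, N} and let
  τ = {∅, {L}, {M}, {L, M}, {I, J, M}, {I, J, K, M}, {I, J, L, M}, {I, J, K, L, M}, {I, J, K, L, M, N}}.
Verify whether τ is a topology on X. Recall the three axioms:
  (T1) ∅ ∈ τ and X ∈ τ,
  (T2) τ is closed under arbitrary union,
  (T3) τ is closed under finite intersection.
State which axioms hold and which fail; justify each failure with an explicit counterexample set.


τ IS a topology on X.

Axiom (T1): ∅ ∈ τ? Yes; X ∈ τ? Yes.
Axiom (T2/T3): check pairwise unions and intersections of members of τ.
All pairwise intersections and unions checked — each lies in τ. Therefore τ satisfies (T1), (T2), (T3): it IS a topology on X.


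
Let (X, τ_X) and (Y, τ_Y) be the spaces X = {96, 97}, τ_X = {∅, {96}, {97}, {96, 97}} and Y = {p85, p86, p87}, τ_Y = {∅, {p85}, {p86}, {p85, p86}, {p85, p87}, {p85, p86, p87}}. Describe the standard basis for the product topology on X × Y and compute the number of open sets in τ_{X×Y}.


Basis B = {∅ × ∅, {96} × {p85}, {96} × {p86}, {97} × {p85}, {97} × {p86}, {96} × {p85, p86}, {96} × {p85, p87}, {96, 97} × {p85}, {96, 97} × {p86}, {97} × {p85, p86}, {97} × {p85, p87}, {96} × {p85, p86, p87}, {97} × {p85, p86, p87}, {96, 97} × {p85, p86}, {96, 97} × {p85, p87}, {96, 97} × {p85, p86, p87}}; |τ_{X×Y}| = 36.

Enumerate products U × V with U ∈ τ_X, V ∈ τ_Y (deduplicated):
  ∅ × ∅ = {} (∅)
  {96} × {p85} = {(96,p85)}
  {96} × {p86} = {(96,p86)}
  {97} × {p85} = {(97,p85)}
  {97} × {p86} = {(97,p86)}
  {96} × {p85, p86} = {(96,p85), (96,p86)}
  {96} × {p85, p87} = {(96,p85), (96,p87)}
  {96, 97} × {p85} = {(96,p85), (97,p85)}
  {96, 97} × {p86} = {(96,p86), (97,p86)}
  {97} × {p85, p86} = {(97,p85), (97,p86)}
  {97} × {p85, p87} = {(97,p85), (97,p87)}
  {96} × {p85, p86, p87} = {(96,p85), (96,p86), (96,p87)}
  {97} × {p85, p86, p87} = {(97,p85), (97,p86), (97,p87)}
  {96, 97} × {p85, p86} = {(96,p85), (96,p86), (97,p85), (97,p86)}
  {96, 97} × {p85, p87} = {(96,p85), (96,p87), (97,p85), (97,p87)}
  {96, 97} × {p85, p86, p87} = {(96,p85), (96,p86), (96,p87), (97,p85), (97,p86), (97,p87)}
These 16 distinct sets form the basis B.
Close under arbitrary unions to get τ_{X×Y}; counting gives |τ_{X×Y}| = 36.


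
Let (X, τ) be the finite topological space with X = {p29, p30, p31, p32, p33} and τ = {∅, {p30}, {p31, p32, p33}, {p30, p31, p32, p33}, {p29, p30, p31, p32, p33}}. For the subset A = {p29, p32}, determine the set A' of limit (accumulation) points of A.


A' = {p29, p31, p33}

For each x ∈ X, list the open sets U ∈ τ with x ∈ U, then check whether U ∩ (A ∖ {x}) ≠ ∅ for every such U.
  x = p29: opens ∋ x are {p29, p30, p31, p32, p33}; each meets A ∖ {p29}, so x IS a limit point.
  x = p30: open {p30} ∋ x has {p30} ∩ (A ∖ {p30}) = ∅, so x is NOT a limit point.
  x = p31: opens ∋ x are {p31, p32, p33}, {p30, p31, p32, p33}, {p29, p30, p31, p32, p33}; each meets A ∖ {p31}, so x IS a limit point.
  x = p32: open {p31, p32, p33} ∋ x has {p31, p32, p33} ∩ (A ∖ {p32}) = ∅, so x is NOT a limit point.
  x = p33: opens ∋ x are {p31, p32, p33}, {p30, p31, p32, p33}, {p29, p30, p31, p32, p33}; each meets A ∖ {p33}, so x IS a limit point.
Collecting: A' = {p29, p31, p33}.


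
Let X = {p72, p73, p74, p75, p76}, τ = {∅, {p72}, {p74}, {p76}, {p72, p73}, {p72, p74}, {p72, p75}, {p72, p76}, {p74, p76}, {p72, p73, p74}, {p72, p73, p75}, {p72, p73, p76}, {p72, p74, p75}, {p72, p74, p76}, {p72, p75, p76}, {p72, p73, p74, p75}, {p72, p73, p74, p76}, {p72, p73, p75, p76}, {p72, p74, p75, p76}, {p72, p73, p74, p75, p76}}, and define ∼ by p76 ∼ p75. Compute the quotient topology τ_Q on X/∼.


X/∼ = {[p72], [p73], [p74], [p75=p76]}; |τ_Q| = 10.

Equivalence classes: [p72], [p73], [p74], [p75=p76].
Quotient map π: X → X/∼ sends p72 ↦ [p72], p73 ↦ [p73], p74 ↦ [p74], p75 ↦ [p75=p76], p76 ↦ [p75=p76].
For each subset V ⊆ X/∼, compute π^{-1}(V) ⊆ X and check whether π^{-1}(V) ∈ τ. V is open in τ_Q iff π^{-1}(V) ∈ τ.
  V = {}: π^{-1}(V) = ∅ ∈ τ ✓.
  V = {[p72]}: π^{-1}(V) = {p72} ∈ τ ✓.
  V = {[p73]}: π^{-1}(V) = {p73} ∉ τ ✗.
  V = {[p72], [p73]}: π^{-1}(V) = {p72, p73} ∈ τ ✓.
  V = {[p74]}: π^{-1}(V) = {p74} ∈ τ ✓.
  V = {[p72], [p74]}: π^{-1}(V) = {p72, p74} ∈ τ ✓.
  V = {[p73], [p74]}: π^{-1}(V) = {p73, p74} ∉ τ ✗.
  V = {[p72], [p73], [p74]}: π^{-1}(V) = {p72, p73, p74} ∈ τ ✓.
  V = {[p75=p76]}: π^{-1}(V) = {p75, p76} ∉ τ ✗.
  V = {[p72], [p75=p76]}: π^{-1}(V) = {p72, p75, p76} ∈ τ ✓.
  V = {[p73], [p75=p76]}: π^{-1}(V) = {p73, p75, p76} ∉ τ ✗.
  V = {[p72], [p73], [p75=p76]}: π^{-1}(V) = {p72, p73, p75, p76} ∈ τ ✓.
  V = {[p74], [p75=p76]}: π^{-1}(V) = {p74, p75, p76} ∉ τ ✗.
  V = {[p72], [p74], [p75=p76]}: π^{-1}(V) = {p72, p74, p75, p76} ∈ τ ✓.
  V = {[p73], [p74], [p75=p76]}: π^{-1}(V) = {p73, p74, p75, p76} ∉ τ ✗.
  V = {[p72], [p73], [p74], [p75=p76]}: π^{-1}(V) = {p72, p73, p74, p75, p76} ∈ τ ✓.
Open sets in the quotient: τ_Q = {{}, {[p72]}, {[p72], [p73]}, {[p74]}, {[p72], [p74]}, {[p72], [p73], [p74]}, {[p72], [p75=p76]}, {[p72], [p73], [p75=p76]}, {[p72], [p74], [p75=p76]}, {[p72], [p73], [p74], [p75=p76]}} (10 elements).


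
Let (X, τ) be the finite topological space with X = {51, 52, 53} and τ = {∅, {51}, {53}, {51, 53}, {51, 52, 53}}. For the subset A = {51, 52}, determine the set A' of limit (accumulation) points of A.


A' = {52}

For each x ∈ X, list the open sets U ∈ τ with x ∈ U, then check whether U ∩ (A ∖ {x}) ≠ ∅ for every such U.
  x = 51: open {51} ∋ x has {51} ∩ (A ∖ {51}) = ∅, so x is NOT a limit point.
  x = 52: opens ∋ x are {51, 52, 53}; each meets A ∖ {52}, so x IS a limit point.
  x = 53: open {53} ∋ x has {53} ∩ (A ∖ {53}) = ∅, so x is NOT a limit point.
Collecting: A' = {52}.


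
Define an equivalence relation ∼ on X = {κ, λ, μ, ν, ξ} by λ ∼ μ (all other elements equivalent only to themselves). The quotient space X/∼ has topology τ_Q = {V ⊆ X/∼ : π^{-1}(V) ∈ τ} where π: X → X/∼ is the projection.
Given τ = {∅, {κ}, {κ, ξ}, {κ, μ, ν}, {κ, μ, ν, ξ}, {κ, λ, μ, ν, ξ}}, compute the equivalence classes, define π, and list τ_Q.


X/∼ = {[κ], [λ=μ], [ν], [ξ]}; |τ_Q| = 4.

Equivalence classes: [κ], [λ=μ], [ν], [ξ].
Quotient map π: X → X/∼ sends κ ↦ [κ], λ ↦ [λ=μ], μ ↦ [λ=μ], ν ↦ [ν], ξ ↦ [ξ].
For each subset V ⊆ X/∼, compute π^{-1}(V) ⊆ X and check whether π^{-1}(V) ∈ τ. V is open in τ_Q iff π^{-1}(V) ∈ τ.
  V = {}: π^{-1}(V) = ∅ ∈ τ ✓.
  V = {[κ]}: π^{-1}(V) = {κ} ∈ τ ✓.
  V = {[λ=μ]}: π^{-1}(V) = {λ, μ} ∉ τ ✗.
  V = {[κ], [λ=μ]}: π^{-1}(V) = {κ, λ, μ} ∉ τ ✗.
  V = {[ν]}: π^{-1}(V) = {ν} ∉ τ ✗.
  V = {[κ], [ν]}: π^{-1}(V) = {κ, ν} ∉ τ ✗.
  V = {[λ=μ], [ν]}: π^{-1}(V) = {λ, μ, ν} ∉ τ ✗.
  V = {[κ], [λ=μ], [ν]}: π^{-1}(V) = {κ, λ, μ, ν} ∉ τ ✗.
  V = {[ξ]}: π^{-1}(V) = {ξ} ∉ τ ✗.
  V = {[κ], [ξ]}: π^{-1}(V) = {κ, ξ} ∈ τ ✓.
  V = {[λ=μ], [ξ]}: π^{-1}(V) = {λ, μ, ξ} ∉ τ ✗.
  V = {[κ], [λ=μ], [ξ]}: π^{-1}(V) = {κ, λ, μ, ξ} ∉ τ ✗.
  V = {[ν], [ξ]}: π^{-1}(V) = {ν, ξ} ∉ τ ✗.
  V = {[κ], [ν], [ξ]}: π^{-1}(V) = {κ, ν, ξ} ∉ τ ✗.
  V = {[λ=μ], [ν], [ξ]}: π^{-1}(V) = {λ, μ, ν, ξ} ∉ τ ✗.
  V = {[κ], [λ=μ], [ν], [ξ]}: π^{-1}(V) = {κ, λ, μ, ν, ξ} ∈ τ ✓.
Open sets in the quotient: τ_Q = {{}, {[κ]}, {[κ], [ξ]}, {[κ], [λ=μ], [ν], [ξ]}} (4 elements).


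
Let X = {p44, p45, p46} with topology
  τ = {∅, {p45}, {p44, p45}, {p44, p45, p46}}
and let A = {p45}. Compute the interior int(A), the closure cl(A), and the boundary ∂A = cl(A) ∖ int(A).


int(A) = {p45}, cl(A) = {p44, p45, p46}, ∂A = {p44, p46}.

Closed sets in (X, τ) are complements of opens:
  closed(X, τ) = {∅, {p46}, {p44, p46}, {p44, p45, p46}}.
int(A) = ⋃ {U ∈ τ : U ⊆ A}. Opens contained in A: ∅, {p45}.
Taking the union of these: int(A) = {p45}.
cl(A) = ⋂ {C closed : A ⊆ C}. Closed sets containing A: {p44, p45, p46}.
Intersecting these: cl(A) = {p44, p45, p46}.
∂A = cl(A) ∖ int(A) = {p44, p45, p46} ∖ {p45} = {p44, p46}.


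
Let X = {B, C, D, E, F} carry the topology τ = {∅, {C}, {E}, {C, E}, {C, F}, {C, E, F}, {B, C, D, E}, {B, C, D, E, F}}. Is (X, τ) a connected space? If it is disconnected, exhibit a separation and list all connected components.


(X, τ) is connected.

Find clopen sets (U ∈ τ with X ∖ U ∈ τ):
  U = ∅, X ∖ U = {B, C, D, E, F} — both open, so U is clopen.
  U = {B, C, D, E, F}, X ∖ U = ∅ — both open, so U is clopen.
Only trivial clopens (∅ and X) exist, so (X, τ) is connected.
Compute connected components by grouping points that agree on all clopens:
  component: {B, C, D, E, F}


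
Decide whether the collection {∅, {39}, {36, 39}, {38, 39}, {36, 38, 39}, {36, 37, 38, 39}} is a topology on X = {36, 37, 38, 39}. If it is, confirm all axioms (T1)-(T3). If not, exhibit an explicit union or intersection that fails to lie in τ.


τ IS a topology on X.

Axiom (T1): ∅ ∈ τ? Yes; X ∈ τ? Yes.
Axiom (T2/T3): check pairwise unions and intersections of members of τ.
All pairwise intersections and unions checked — each lies in τ. Therefore τ satisfies (T1), (T2), (T3): it IS a topology on X.


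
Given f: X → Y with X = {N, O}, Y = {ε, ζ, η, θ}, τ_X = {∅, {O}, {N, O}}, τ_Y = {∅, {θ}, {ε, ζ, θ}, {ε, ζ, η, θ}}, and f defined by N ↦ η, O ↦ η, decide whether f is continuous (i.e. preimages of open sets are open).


f IS continuous.

Compute f^{-1}(U) for each U ∈ τ_Y:
  U = ∅: f^{-1}(U) = ∅ ∈ τ_X ✓.
  U = {θ}: f^{-1}(U) = ∅ ∈ τ_X ✓.
  U = {ε, ζ, θ}: f^{-1}(U) = ∅ ∈ τ_X ✓.
  U = {ε, ζ, η, θ}: f^{-1}(U) = {N, O} ∈ τ_X ✓.
Every preimage lies in τ_X, so f IS continuous.


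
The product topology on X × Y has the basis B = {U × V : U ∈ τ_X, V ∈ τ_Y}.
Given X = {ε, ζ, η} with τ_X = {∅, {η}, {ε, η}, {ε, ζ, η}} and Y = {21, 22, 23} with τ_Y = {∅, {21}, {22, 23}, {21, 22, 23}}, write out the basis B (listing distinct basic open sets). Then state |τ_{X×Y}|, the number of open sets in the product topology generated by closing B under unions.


Basis B = {∅ × ∅, {η} × {21}, {ε, η} × {21}, {η} × {22, 23}, {ε, ζ, η} × {21}, {η} × {21, 22, 23}, {ε, η} × {22, 23}, {ε, η} × {21, 22, 23}, {ε, ζ, η} × {22, 23}, {ε, ζ, η} × {21, 22, 23}}; |τ_{X×Y}| = 16.

Enumerate products U × V with U ∈ τ_X, V ∈ τ_Y (deduplicated):
  ∅ × ∅ = {} (∅)
  {η} × {21} = {(η,21)}
  {ε, η} × {21} = {(ε,21), (η,21)}
  {η} × {22, 23} = {(η,22), (η,23)}
  {ε, ζ, η} × {21} = {(ε,21), (ζ,21), (η,21)}
  {η} × {21, 22, 23} = {(η,21), (η,22), (η,23)}
  {ε, η} × {22, 23} = {(ε,22), (ε,23), (η,22), (η,23)}
  {ε, η} × {21, 22, 23} = {(ε,21), (ε,22), (ε,23), (η,21), (η,22), (η,23)}
  {ε, ζ, η} × {22, 23} = {(ε,22), (ε,23), (ζ,22), (ζ,23), (η,22), (η,23)}
  {ε, ζ, η} × {21, 22, 23} = {(ε,21), (ε,22), (ε,23), (ζ,21), (ζ,22), (ζ,23), (η,21), (η,22), (η,23)}
These 10 distinct sets form the basis B.
Close under arbitrary unions to get τ_{X×Y}; counting gives |τ_{X×Y}| = 16.


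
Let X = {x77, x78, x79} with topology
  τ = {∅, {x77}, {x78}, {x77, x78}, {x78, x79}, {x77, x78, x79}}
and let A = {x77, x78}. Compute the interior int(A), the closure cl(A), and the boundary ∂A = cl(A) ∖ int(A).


int(A) = {x77, x78}, cl(A) = {x77, x78, x79}, ∂A = {x79}.

Closed sets in (X, τ) are complements of opens:
  closed(X, τ) = {∅, {x77}, {x79}, {x77, x79}, {x78, x79}, {x77, x78, x79}}.
int(A) = ⋃ {U ∈ τ : U ⊆ A}. Opens contained in A: ∅, {x77}, {x78}, {x77, x78}.
Taking the union of these: int(A) = {x77, x78}.
cl(A) = ⋂ {C closed : A ⊆ C}. Closed sets containing A: {x77, x78, x79}.
Intersecting these: cl(A) = {x77, x78, x79}.
∂A = cl(A) ∖ int(A) = {x77, x78, x79} ∖ {x77, x78} = {x79}.


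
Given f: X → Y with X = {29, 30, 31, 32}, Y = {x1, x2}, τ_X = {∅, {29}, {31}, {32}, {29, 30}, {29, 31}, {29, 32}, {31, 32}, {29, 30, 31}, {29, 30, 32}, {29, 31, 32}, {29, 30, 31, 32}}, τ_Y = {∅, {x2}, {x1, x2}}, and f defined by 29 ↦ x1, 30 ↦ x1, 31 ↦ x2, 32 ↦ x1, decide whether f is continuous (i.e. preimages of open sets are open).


f IS continuous.

Compute f^{-1}(U) for each U ∈ τ_Y:
  U = ∅: f^{-1}(U) = ∅ ∈ τ_X ✓.
  U = {x2}: f^{-1}(U) = {31} ∈ τ_X ✓.
  U = {x1, x2}: f^{-1}(U) = {29, 30, 31, 32} ∈ τ_X ✓.
Every preimage lies in τ_X, so f IS continuous.


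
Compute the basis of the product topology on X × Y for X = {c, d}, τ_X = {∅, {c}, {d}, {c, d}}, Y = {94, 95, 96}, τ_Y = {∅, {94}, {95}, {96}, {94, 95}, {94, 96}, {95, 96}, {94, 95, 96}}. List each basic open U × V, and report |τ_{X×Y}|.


Basis B = {∅ × ∅, {c} × {94}, {c} × {95}, {c} × {96}, {d} × {94}, {d} × {95}, {d} × {96}, {c} × {94, 95}, {c} × {94, 96}, {c, d} × {94}, {c} × {95, 96}, {c, d} × {95}, {c, d} × {96}, {d} × {94, 95}, {d} × {94, 96}, {d} × {95, 96}, {c} × {94, 95, 96}, {d} × {94, 95, 96}, {c, d} × {94, 95}, {c, d} × {94, 96}, {c, d} × {95, 96}, {c, d} × {94, 95, 96}}; |τ_{X×Y}| = 64.

Enumerate products U × V with U ∈ τ_X, V ∈ τ_Y (deduplicated):
  ∅ × ∅ = {} (∅)
  {c} × {94} = {(c,94)}
  {c} × {95} = {(c,95)}
  {c} × {96} = {(c,96)}
  {d} × {94} = {(d,94)}
  {d} × {95} = {(d,95)}
  {d} × {96} = {(d,96)}
  {c} × {94, 95} = {(c,94), (c,95)}
  {c} × {94, 96} = {(c,94), (c,96)}
  {c, d} × {94} = {(c,94), (d,94)}
  {c} × {95, 96} = {(c,95), (c,96)}
  {c, d} × {95} = {(c,95), (d,95)}
  {c, d} × {96} = {(c,96), (d,96)}
  {d} × {94, 95} = {(d,94), (d,95)}
  {d} × {94, 96} = {(d,94), (d,96)}
  {d} × {95, 96} = {(d,95), (d,96)}
  {c} × {94, 95, 96} = {(c,94), (c,95), (c,96)}
  {d} × {94, 95, 96} = {(d,94), (d,95), (d,96)}
  {c, d} × {94, 95} = {(c,94), (c,95), (d,94), (d,95)}
  {c, d} × {94, 96} = {(c,94), (c,96), (d,94), (d,96)}
  {c, d} × {95, 96} = {(c,95), (c,96), (d,95), (d,96)}
  {c, d} × {94, 95, 96} = {(c,94), (c,95), (c,96), (d,94), (d,95), (d,96)}
These 22 distinct sets form the basis B.
Close under arbitrary unions to get τ_{X×Y}; counting gives |τ_{X×Y}| = 64.
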